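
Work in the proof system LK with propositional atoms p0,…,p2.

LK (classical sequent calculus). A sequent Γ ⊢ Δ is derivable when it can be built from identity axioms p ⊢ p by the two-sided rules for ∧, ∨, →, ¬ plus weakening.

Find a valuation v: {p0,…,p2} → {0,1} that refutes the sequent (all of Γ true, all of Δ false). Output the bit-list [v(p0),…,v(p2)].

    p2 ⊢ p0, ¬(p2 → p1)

Enumerate valuations to refute Γ ⊢ Δ:
  v=000: Γ:[p2=F] Δ:[p0=F, ¬(p2 → p1)=F] refutes=False
  v=001: Γ:[p2=T] Δ:[p0=F, ¬(p2 → p1)=T] refutes=False
  v=010: Γ:[p2=F] Δ:[p0=F, ¬(p2 → p1)=F] refutes=False
  v=011: Γ:[p2=T] Δ:[p0=F, ¬(p2 → p1)=F] refutes=True  ← countermodel

Result: [0, 1, 1]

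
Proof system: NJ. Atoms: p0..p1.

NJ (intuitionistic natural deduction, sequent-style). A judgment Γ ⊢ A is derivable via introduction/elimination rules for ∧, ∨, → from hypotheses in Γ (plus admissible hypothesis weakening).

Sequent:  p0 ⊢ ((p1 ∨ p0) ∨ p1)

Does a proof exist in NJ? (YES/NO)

Derivation (root first):
[∨I₁] p0 ⊢ ((p1 ∨ p0) ∨ p1)
  [∨I₂] p0 ⊢ (p1 ∨ p0)
    [Ax] p0 ⊢ p0

Result: YES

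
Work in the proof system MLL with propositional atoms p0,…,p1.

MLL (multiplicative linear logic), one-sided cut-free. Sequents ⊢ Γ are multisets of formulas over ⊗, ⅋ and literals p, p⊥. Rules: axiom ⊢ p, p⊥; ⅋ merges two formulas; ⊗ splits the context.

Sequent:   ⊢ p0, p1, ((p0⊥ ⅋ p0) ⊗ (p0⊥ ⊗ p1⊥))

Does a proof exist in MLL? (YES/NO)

Derivation (root first):
[⊗]  ⊢ p0, p1, ((p0⊥ ⅋ p0) ⊗ (p0⊥ ⊗ p1⊥))
  [⅋]  ⊢ (p0⊥ ⅋ p0)
    [Ax]  ⊢ p0, p0⊥
  [⊗]  ⊢ p0, p1, (p0⊥ ⊗ p1⊥)
    [Ax]  ⊢ p0, p0⊥
    [Ax]  ⊢ p1, p1⊥

Result: YES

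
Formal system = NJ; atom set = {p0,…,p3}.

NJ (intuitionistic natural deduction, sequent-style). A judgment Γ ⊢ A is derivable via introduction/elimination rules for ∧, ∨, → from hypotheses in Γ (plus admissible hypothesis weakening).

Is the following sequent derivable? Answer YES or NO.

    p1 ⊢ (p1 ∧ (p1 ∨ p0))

Derivation (root first):
[∧I] p1 ⊢ (p1 ∧ (p1 ∨ p0))
  [Ax] p1 ⊢ p1
  [∨I₁] p1 ⊢ (p1 ∨ p0)
    [Ax] p1 ⊢ p1

Result: YES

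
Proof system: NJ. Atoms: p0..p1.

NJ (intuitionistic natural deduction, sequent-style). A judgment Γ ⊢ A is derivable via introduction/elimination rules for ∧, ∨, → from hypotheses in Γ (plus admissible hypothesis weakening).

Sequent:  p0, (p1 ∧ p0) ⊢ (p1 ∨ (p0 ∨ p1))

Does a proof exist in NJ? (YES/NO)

Proof tree:
[∨I₂] p0, (p1 ∧ p0) ⊢ (p1 ∨ (p0 ∨ p1))
  [Wk] p0, (p1 ∧ p0) ⊢ (p0 ∨ p1)
    [∨I₁] p0 ⊢ (p0 ∨ p1)
      [Ax] p0 ⊢ p0

Result: YES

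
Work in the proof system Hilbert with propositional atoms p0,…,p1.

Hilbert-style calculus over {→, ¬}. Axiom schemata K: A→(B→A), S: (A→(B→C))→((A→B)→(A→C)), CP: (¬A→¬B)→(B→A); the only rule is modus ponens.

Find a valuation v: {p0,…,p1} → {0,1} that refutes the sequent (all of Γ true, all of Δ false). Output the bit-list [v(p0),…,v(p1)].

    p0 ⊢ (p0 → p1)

Search for a countermodel by truth-table:
  v=00: Γ:[p0=F] Δ:[(p0 → p1)=T] refutes=False
  v=01: Γ:[p0=F] Δ:[(p0 → p1)=T] refutes=False
  v=10: Γ:[p0=T] Δ:[(p0 → p1)=F] refutes=True  ← countermodel

Result: [1, 0]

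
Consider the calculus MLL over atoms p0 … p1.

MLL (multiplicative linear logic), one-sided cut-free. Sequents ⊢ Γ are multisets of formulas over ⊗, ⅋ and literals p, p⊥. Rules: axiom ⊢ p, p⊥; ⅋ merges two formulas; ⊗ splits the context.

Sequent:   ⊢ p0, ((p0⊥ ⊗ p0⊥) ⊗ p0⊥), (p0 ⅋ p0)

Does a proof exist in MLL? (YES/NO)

Derivation trace:
[⅋]  ⊢ p0, ((p0⊥ ⊗ p0⊥) ⊗ p0⊥), (p0 ⅋ p0)
  [⊗]  ⊢ p0, p0, p0, ((p0⊥ ⊗ p0⊥) ⊗ p0⊥)
    [⊗]  ⊢ p0, p0, (p0⊥ ⊗ p0⊥)
      [Ax]  ⊢ p0, p0⊥
      [Ax]  ⊢ p0, p0⊥
    [Ax]  ⊢ p0, p0⊥

Result: YES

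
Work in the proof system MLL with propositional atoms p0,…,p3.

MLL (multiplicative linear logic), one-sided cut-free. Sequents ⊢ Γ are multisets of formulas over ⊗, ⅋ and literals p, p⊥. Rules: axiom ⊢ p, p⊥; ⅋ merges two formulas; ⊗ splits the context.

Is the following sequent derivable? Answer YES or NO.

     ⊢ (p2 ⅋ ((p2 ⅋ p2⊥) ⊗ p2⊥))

Derivation trace:
[⅋]  ⊢ (p2 ⅋ ((p2 ⅋ p2⊥) ⊗ p2⊥))
  [⊗]  ⊢ p2, ((p2 ⅋ p2⊥) ⊗ p2⊥)
    [⅋]  ⊢ (p2 ⅋ p2⊥)
      [Ax]  ⊢ p2, p2⊥
    [Ax]  ⊢ p2, p2⊥

Result: YES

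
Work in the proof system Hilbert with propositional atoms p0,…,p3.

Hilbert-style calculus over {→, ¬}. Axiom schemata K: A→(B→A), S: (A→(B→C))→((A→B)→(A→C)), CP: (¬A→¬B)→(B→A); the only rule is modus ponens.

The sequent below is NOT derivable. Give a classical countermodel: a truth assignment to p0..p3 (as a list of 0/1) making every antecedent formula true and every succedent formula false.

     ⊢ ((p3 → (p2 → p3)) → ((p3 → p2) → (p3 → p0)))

Search for a countermodel by truth-table:
  v=0000: Γ:[] Δ:[((p3 → (p2 → p3)) → ((p3 → p2) → (p3 → p0)))=T] refutes=False
  v=0001: Γ:[] Δ:[((p3 → (p2 → p3)) → ((p3 → p2) → (p3 → p0)))=T] refutes=False
  v=0010: Γ:[] Δ:[((p3 → (p2 → p3)) → ((p3 → p2) → (p3 → p0)))=T] refutes=False
  v=0011: Γ:[] Δ:[((p3 → (p2 → p3)) → ((p3 → p2) → (p3 → p0)))=F] refutes=True  ← countermodel

Result: [0, 0, 1, 1]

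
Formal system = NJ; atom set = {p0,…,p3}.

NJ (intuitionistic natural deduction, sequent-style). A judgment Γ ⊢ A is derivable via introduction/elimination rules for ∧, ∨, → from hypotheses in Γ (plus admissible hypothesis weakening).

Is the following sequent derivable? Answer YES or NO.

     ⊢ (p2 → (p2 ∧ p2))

Derivation trace:
[→I]  ⊢ (p2 → (p2 ∧ p2))
  [∧I] p2 ⊢ (p2 ∧ p2)
    [Ax] p2 ⊢ p2
    [Ax] p2 ⊢ p2

Result: YES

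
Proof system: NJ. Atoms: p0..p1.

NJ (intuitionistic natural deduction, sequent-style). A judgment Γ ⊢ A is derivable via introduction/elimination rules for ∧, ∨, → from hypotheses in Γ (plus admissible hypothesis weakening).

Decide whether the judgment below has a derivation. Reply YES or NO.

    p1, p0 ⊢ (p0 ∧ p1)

Derivation (root first):
[→E] p1, p0 ⊢ (p0 ∧ p1)
  [→I] p1 ⊢ (p0 → (p0 ∧ p1))
    [∧I] p1, p0 ⊢ (p0 ∧ p1)
      [Ax] p0 ⊢ p0
      [Ax] p1 ⊢ p1
  [Ax] p0 ⊢ p0

Result: YES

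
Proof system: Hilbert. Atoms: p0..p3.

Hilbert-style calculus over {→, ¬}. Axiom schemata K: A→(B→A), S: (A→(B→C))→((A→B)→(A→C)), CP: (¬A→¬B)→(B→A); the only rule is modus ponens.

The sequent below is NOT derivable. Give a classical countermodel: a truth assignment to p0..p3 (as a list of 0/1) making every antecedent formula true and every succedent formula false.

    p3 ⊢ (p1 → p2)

Truth-table refutation:
  v=0000: Γ:[p3=F] Δ:[(p1 → p2)=T] refutes=False
  v=0001: Γ:[p3=T] Δ:[(p1 → p2)=T] refutes=False
  v=0010: Γ:[p3=F] Δ:[(p1 → p2)=T] refutes=False
  v=0011: Γ:[p3=T] Δ:[(p1 → p2)=T] refutes=False
  v=0100: Γ:[p3=F] Δ:[(p1 → p2)=F] refutes=False
  v=0101: Γ:[p3=T] Δ:[(p1 → p2)=F] refutes=True  ← countermodel

Result: [0, 1, 0, 1]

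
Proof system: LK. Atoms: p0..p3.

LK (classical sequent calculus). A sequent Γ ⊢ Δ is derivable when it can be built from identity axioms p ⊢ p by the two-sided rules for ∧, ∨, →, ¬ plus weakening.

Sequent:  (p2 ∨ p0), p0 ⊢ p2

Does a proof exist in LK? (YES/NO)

Truth-table refutation:
  v=0000: Γ:[(p2 ∨ p0)=F, p0=F] Δ:[p2=F] refutes=False
  v=0001: Γ:[(p2 ∨ p0)=F, p0=F] Δ:[p2=F] refutes=False
  v=0010: Γ:[(p2 ∨ p0)=T, p0=F] Δ:[p2=T] refutes=False
  v=0011: Γ:[(p2 ∨ p0)=T, p0=F] Δ:[p2=T] refutes=False
  v=0100: Γ:[(p2 ∨ p0)=F, p0=F] Δ:[p2=F] refutes=False
  v=0101: Γ:[(p2 ∨ p0)=F, p0=F] Δ:[p2=F] refutes=False
  v=0110: Γ:[(p2 ∨ p0)=T, p0=F] Δ:[p2=T] refutes=False
  v=0111: Γ:[(p2 ∨ p0)=T, p0=F] Δ:[p2=T] refutes=False
  v=1000: Γ:[(p2 ∨ p0)=T, p0=T] Δ:[p2=F] refutes=True  ← countermodel

Result: NO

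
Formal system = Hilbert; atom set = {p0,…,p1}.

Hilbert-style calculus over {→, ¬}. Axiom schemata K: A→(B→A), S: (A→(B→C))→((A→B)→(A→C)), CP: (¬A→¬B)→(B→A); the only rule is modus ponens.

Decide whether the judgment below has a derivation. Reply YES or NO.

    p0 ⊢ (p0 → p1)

Search for a countermodel by truth-table:
  v=00: Γ:[p0=F] Δ:[(p0 → p1)=T] refutes=False
  v=01: Γ:[p0=F] Δ:[(p0 → p1)=T] refutes=False
  v=10: Γ:[p0=T] Δ:[(p0 → p1)=F] refutes=True  ← countermodel

Result: NO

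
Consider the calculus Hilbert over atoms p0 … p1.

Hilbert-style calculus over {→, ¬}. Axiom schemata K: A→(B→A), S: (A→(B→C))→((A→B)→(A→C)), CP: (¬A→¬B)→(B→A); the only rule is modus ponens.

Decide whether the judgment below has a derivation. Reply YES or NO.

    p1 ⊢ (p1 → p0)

Enumerate valuations to refute Γ ⊢ Δ:
  v=00: Γ:[p1=F] Δ:[(p1 → p0)=T] refutes=False
  v=01: Γ:[p1=T] Δ:[(p1 → p0)=F] refutes=True  ← countermodel

Result: NO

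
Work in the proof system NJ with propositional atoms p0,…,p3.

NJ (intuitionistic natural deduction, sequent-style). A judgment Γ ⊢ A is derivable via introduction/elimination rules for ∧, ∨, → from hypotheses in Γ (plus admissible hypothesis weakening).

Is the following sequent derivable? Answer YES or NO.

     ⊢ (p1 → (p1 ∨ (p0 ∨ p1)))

Proof tree:
[→I]  ⊢ (p1 → (p1 ∨ (p0 ∨ p1)))
  [∨I₂] p1 ⊢ (p1 ∨ (p0 ∨ p1))
    [∨I₂] p1 ⊢ (p0 ∨ p1)
      [Ax] p1 ⊢ p1

Result: YES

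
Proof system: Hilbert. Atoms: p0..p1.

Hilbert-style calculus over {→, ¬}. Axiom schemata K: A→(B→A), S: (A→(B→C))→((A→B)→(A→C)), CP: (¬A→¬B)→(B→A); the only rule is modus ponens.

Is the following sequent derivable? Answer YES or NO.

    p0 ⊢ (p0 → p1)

Search for a countermodel by truth-table:
  v=00: Γ:[p0=F] Δ:[(p0 → p1)=T] refutes=False
  v=01: Γ:[p0=F] Δ:[(p0 → p1)=T] refutes=False
  v=10: Γ:[p0=T] Δ:[(p0 → p1)=F] refutes=True  ← countermodel

Result: NO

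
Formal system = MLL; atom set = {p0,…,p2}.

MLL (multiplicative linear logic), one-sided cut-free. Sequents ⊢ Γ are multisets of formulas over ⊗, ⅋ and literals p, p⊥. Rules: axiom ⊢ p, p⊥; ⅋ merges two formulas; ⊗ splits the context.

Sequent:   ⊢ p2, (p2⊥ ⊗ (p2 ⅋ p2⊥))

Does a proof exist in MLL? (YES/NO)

Derivation trace:
[⊗]  ⊢ p2, (p2⊥ ⊗ (p2 ⅋ p2⊥))
  [Ax]  ⊢ p2, p2⊥
  [⅋]  ⊢ (p2 ⅋ p2⊥)
    [Ax]  ⊢ p2, p2⊥

Result: YES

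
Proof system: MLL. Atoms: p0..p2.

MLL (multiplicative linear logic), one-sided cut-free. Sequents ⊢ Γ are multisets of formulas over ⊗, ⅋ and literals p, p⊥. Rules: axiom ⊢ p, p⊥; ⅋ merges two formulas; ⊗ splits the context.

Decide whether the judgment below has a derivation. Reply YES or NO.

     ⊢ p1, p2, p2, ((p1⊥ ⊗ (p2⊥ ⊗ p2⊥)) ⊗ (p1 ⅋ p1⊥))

Derivation (root first):
[⊗]  ⊢ p1, p2, p2, ((p1⊥ ⊗ (p2⊥ ⊗ p2⊥)) ⊗ (p1 ⅋ p1⊥))
  [⊗]  ⊢ p1, p2, p2, (p1⊥ ⊗ (p2⊥ ⊗ p2⊥))
    [Ax]  ⊢ p1, p1⊥
    [⊗]  ⊢ p2, p2, (p2⊥ ⊗ p2⊥)
      [Ax]  ⊢ p2, p2⊥
      [Ax]  ⊢ p2, p2⊥
  [⅋]  ⊢ (p1 ⅋ p1⊥)
    [Ax]  ⊢ p1, p1⊥

Result: YES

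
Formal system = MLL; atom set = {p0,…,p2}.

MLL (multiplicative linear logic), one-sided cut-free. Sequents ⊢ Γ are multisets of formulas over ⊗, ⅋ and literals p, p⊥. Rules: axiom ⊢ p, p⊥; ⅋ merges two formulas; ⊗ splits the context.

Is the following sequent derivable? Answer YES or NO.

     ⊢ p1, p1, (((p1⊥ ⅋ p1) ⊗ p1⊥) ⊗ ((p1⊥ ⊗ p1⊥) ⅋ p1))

Proof tree:
[⊗]  ⊢ p1, p1, (((p1⊥ ⅋ p1) ⊗ p1⊥) ⊗ ((p1⊥ ⊗ p1⊥) ⅋ p1))
  [⊗]  ⊢ p1, ((p1⊥ ⅋ p1) ⊗ p1⊥)
    [⅋]  ⊢ (p1⊥ ⅋ p1)
      [Ax]  ⊢ p1, p1⊥
    [Ax]  ⊢ p1, p1⊥
  [⅋]  ⊢ p1, ((p1⊥ ⊗ p1⊥) ⅋ p1)
    [⊗]  ⊢ p1, p1, (p1⊥ ⊗ p1⊥)
      [Ax]  ⊢ p1, p1⊥
      [Ax]  ⊢ p1, p1⊥

Result: YES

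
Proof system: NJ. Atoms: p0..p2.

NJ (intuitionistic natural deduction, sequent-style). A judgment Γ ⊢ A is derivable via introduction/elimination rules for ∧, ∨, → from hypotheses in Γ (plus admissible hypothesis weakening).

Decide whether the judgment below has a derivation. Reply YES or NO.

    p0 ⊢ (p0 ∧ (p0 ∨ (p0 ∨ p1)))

Derivation (root first):
[∧I] p0 ⊢ (p0 ∧ (p0 ∨ (p0 ∨ p1)))
  [Ax] p0 ⊢ p0
  [∨I₂] p0 ⊢ (p0 ∨ (p0 ∨ p1))
    [∨I₁] p0 ⊢ (p0 ∨ p1)
      [Ax] p0 ⊢ p0

Result: YES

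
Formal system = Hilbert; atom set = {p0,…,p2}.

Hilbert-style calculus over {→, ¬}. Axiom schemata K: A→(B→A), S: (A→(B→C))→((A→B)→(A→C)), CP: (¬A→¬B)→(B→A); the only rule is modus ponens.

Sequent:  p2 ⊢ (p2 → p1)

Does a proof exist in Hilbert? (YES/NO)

Truth-table refutation:
  v=000: Γ:[p2=F] Δ:[(p2 → p1)=T] refutes=False
  v=001: Γ:[p2=T] Δ:[(p2 → p1)=F] refutes=True  ← countermodel

Result: NO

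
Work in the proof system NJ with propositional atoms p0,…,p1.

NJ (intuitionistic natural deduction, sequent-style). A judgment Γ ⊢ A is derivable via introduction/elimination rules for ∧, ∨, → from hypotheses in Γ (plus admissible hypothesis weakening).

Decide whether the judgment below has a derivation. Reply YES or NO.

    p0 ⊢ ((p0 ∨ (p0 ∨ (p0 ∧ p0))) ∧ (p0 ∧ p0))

Derivation trace:
[∧I] p0 ⊢ ((p0 ∨ (p0 ∨ (p0 ∧ p0))) ∧ (p0 ∧ p0))
  [∨I₂] p0 ⊢ (p0 ∨ (p0 ∨ (p0 ∧ p0)))
    [∨I₂] p0 ⊢ (p0 ∨ (p0 ∧ p0))
      [∧I] p0 ⊢ (p0 ∧ p0)
        [Ax] p0 ⊢ p0
        [Ax] p0 ⊢ p0
  [∧I] p0 ⊢ (p0 ∧ p0)
    [Ax] p0 ⊢ p0
    [Ax] p0 ⊢ p0

Result: YES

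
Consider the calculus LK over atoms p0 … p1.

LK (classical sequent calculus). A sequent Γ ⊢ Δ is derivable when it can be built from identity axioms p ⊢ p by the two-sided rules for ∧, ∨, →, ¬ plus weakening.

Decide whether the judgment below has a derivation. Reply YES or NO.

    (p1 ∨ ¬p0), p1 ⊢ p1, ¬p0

Derivation trace:
[WL] (p1 ∨ ¬p0), p1 ⊢ p1, ¬p0
  [¬R] (p1 ∨ ¬p0) ⊢ p1, ¬p0
    [∨L] p0, (p1 ∨ ¬p0) ⊢ p1
      [Ax] p1 ⊢ p1
      [¬L] p0, ¬p0 ⊢ 
        [Ax] p0 ⊢ p0

Result: YES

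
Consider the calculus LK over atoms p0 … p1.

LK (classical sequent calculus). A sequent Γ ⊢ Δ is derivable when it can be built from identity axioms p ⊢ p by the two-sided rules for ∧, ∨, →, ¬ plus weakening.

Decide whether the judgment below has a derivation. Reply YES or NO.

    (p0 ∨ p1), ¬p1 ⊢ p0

Proof tree:
[¬L] (p0 ∨ p1), ¬p1 ⊢ p0
  [∨L] (p0 ∨ p1) ⊢ p1, p0
    [Ax] p0 ⊢ p0
    [Ax] p1 ⊢ p1

Result: YES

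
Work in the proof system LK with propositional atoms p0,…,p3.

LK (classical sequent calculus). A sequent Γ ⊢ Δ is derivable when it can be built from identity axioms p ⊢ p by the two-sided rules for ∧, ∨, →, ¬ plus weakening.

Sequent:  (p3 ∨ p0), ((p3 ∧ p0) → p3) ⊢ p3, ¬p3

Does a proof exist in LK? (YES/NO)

Derivation (root first):
[→L] (p3 ∨ p0), ((p3 ∧ p0) → p3) ⊢ p3, ¬p3
  [∨L] (p3 ∨ p0) ⊢ ¬p3, p3, (p3 ∧ p0)
    [Ax] p3 ⊢ p3
    [¬R] p0 ⊢ (p3 ∧ p0), ¬p3
      [∧R] p3, p0 ⊢ (p3 ∧ p0)
        [Ax] p3 ⊢ p3
        [Ax] p0 ⊢ p0
  [Ax] p3 ⊢ p3

Result: YES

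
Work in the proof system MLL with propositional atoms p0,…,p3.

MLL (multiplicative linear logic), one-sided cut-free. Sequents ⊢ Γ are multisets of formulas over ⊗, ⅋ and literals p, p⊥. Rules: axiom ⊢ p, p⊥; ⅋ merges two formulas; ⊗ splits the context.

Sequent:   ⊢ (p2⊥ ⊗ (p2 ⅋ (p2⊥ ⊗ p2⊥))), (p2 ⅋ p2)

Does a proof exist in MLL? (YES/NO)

Proof tree:
[⅋]  ⊢ (p2⊥ ⊗ (p2 ⅋ (p2⊥ ⊗ p2⊥))), (p2 ⅋ p2)
  [⊗]  ⊢ p2, p2, (p2⊥ ⊗ (p2 ⅋ (p2⊥ ⊗ p2⊥)))
    [Ax]  ⊢ p2, p2⊥
    [⅋]  ⊢ p2, (p2 ⅋ (p2⊥ ⊗ p2⊥))
      [⊗]  ⊢ p2, p2, (p2⊥ ⊗ p2⊥)
        [Ax]  ⊢ p2, p2⊥
        [Ax]  ⊢ p2, p2⊥

Result: YES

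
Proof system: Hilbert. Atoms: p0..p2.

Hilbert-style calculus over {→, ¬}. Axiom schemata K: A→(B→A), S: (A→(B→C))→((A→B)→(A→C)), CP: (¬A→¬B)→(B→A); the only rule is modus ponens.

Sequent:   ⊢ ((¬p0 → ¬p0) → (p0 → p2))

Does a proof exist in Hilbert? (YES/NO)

Search for a countermodel by truth-table:
  v=000: Γ:[] Δ:[((¬p0 → ¬p0) → (p0 → p2))=T] refutes=False
  v=001: Γ:[] Δ:[((¬p0 → ¬p0) → (p0 → p2))=T] refutes=False
  v=010: Γ:[] Δ:[((¬p0 → ¬p0) → (p0 → p2))=T] refutes=False
  v=011: Γ:[] Δ:[((¬p0 → ¬p0) → (p0 → p2))=T] refutes=False
  v=100: Γ:[] Δ:[((¬p0 → ¬p0) → (p0 → p2))=F] refutes=True  ← countermodel

Result: NO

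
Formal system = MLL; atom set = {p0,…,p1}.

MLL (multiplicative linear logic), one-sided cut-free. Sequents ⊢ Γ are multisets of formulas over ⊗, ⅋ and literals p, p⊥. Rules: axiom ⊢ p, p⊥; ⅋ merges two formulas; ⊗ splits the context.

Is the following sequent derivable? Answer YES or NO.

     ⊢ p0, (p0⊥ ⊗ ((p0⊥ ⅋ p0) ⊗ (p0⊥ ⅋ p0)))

Derivation (root first):
[⊗]  ⊢ p0, (p0⊥ ⊗ ((p0⊥ ⅋ p0) ⊗ (p0⊥ ⅋ p0)))
  [Ax]  ⊢ p0, p0⊥
  [⊗]  ⊢ ((p0⊥ ⅋ p0) ⊗ (p0⊥ ⅋ p0))
    [⅋]  ⊢ (p0⊥ ⅋ p0)
      [Ax]  ⊢ p0, p0⊥
    [⅋]  ⊢ (p0⊥ ⅋ p0)
      [Ax]  ⊢ p0, p0⊥

Result: YES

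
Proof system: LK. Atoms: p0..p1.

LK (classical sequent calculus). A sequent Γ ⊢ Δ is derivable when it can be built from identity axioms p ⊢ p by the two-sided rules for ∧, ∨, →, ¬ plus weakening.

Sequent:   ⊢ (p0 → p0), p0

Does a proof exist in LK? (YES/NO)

Derivation trace:
[WR]  ⊢ (p0 → p0), p0
  [→R]  ⊢ (p0 → p0)
    [Ax] p0 ⊢ p0

Result: YES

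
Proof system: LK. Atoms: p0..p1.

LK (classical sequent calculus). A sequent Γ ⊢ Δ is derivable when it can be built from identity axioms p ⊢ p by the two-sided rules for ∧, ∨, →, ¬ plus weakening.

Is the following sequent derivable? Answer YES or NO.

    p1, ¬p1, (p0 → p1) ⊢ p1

Proof tree:
[→L] p1, ¬p1, (p0 → p1) ⊢ p1
  [¬L] p1, p1, ¬p1 ⊢ p0
    [WL] p1, p1 ⊢ p1, p0
      [WR] p1 ⊢ p1, p0
        [Ax] p1 ⊢ p1
  [Ax] p1 ⊢ p1

Result: YES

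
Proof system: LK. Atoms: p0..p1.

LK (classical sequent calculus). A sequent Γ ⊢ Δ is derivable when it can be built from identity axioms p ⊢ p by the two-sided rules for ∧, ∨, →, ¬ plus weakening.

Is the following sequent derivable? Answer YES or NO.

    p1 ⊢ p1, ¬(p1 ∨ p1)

Derivation trace:
[¬R] p1 ⊢ p1, ¬(p1 ∨ p1)
  [∨L] p1, (p1 ∨ p1) ⊢ p1
    [WL] p1, p1 ⊢ p1
      [Ax] p1 ⊢ p1
    [Ax] p1 ⊢ p1

Result: YES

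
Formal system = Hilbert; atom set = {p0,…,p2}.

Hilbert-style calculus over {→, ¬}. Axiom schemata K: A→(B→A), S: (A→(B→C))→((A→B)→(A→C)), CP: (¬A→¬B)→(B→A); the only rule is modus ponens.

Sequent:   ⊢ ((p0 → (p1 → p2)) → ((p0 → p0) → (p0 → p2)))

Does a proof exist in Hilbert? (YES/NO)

Truth-table refutation:
  v=000: Γ:[] Δ:[((p0 → (p1 → p2)) → ((p0 → p0) → (p0 → p2)))=T] refutes=False
  v=001: Γ:[] Δ:[((p0 → (p1 → p2)) → ((p0 → p0) → (p0 → p2)))=T] refutes=False
  v=010: Γ:[] Δ:[((p0 → (p1 → p2)) → ((p0 → p0) → (p0 → p2)))=T] refutes=False
  v=011: Γ:[] Δ:[((p0 → (p1 → p2)) → ((p0 → p0) → (p0 → p2)))=T] refutes=False
  v=100: Γ:[] Δ:[((p0 → (p1 → p2)) → ((p0 → p0) → (p0 → p2)))=F] refutes=True  ← countermodel

Result: NO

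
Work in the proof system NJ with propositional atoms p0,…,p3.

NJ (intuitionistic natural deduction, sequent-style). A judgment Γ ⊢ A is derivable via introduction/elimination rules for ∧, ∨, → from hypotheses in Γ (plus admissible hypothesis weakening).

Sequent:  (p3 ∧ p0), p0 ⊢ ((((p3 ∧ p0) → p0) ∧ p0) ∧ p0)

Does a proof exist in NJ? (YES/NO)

Derivation (root first):
[∧I] (p3 ∧ p0), p0 ⊢ ((((p3 ∧ p0) → p0) ∧ p0) ∧ p0)
  [∧I] p0 ⊢ (((p3 ∧ p0) → p0) ∧ p0)
    [→I] p0 ⊢ ((p3 ∧ p0) → p0)
      [Wk] p0, (p3 ∧ p0) ⊢ p0
        [Ax] p0 ⊢ p0
    [Ax] p0 ⊢ p0
  [Wk] p0, (p3 ∧ p0) ⊢ p0
    [Ax] p0 ⊢ p0

Result: YES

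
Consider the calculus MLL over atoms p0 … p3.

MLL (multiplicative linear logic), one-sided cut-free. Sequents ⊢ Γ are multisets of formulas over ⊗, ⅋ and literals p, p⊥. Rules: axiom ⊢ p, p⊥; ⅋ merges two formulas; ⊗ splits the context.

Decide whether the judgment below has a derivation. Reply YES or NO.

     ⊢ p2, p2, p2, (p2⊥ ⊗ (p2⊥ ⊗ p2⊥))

Derivation trace:
[⊗]  ⊢ p2, p2, p2, (p2⊥ ⊗ (p2⊥ ⊗ p2⊥))
  [Ax]  ⊢ p2, p2⊥
  [⊗]  ⊢ p2, p2, (p2⊥ ⊗ p2⊥)
    [Ax]  ⊢ p2, p2⊥
    [Ax]  ⊢ p2, p2⊥

Result: YES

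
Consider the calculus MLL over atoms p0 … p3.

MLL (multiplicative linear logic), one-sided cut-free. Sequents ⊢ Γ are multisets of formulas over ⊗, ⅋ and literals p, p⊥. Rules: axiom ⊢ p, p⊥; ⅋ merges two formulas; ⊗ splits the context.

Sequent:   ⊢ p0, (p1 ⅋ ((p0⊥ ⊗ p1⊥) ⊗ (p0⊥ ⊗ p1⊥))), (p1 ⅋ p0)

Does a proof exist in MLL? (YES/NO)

Proof tree:
[⅋]  ⊢ p0, (p1 ⅋ ((p0⊥ ⊗ p1⊥) ⊗ (p0⊥ ⊗ p1⊥))), (p1 ⅋ p0)
  [⅋]  ⊢ p0, p0, p1, (p1 ⅋ ((p0⊥ ⊗ p1⊥) ⊗ (p0⊥ ⊗ p1⊥)))
    [⊗]  ⊢ p0, p1, p0, p1, ((p0⊥ ⊗ p1⊥) ⊗ (p0⊥ ⊗ p1⊥))
      [⊗]  ⊢ p0, p1, (p0⊥ ⊗ p1⊥)
        [Ax]  ⊢ p0, p0⊥
        [Ax]  ⊢ p1, p1⊥
      [⊗]  ⊢ p0, p1, (p0⊥ ⊗ p1⊥)
        [Ax]  ⊢ p0, p0⊥
        [Ax]  ⊢ p1, p1⊥

Result: YES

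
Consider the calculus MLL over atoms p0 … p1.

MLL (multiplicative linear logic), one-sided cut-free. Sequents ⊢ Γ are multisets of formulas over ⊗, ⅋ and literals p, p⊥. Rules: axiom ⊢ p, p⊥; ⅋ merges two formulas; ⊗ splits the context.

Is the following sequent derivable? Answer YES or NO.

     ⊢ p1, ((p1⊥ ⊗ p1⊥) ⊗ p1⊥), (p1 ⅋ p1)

Proof tree:
[⅋]  ⊢ p1, ((p1⊥ ⊗ p1⊥) ⊗ p1⊥), (p1 ⅋ p1)
  [⊗]  ⊢ p1, p1, p1, ((p1⊥ ⊗ p1⊥) ⊗ p1⊥)
    [⊗]  ⊢ p1, p1, (p1⊥ ⊗ p1⊥)
      [Ax]  ⊢ p1, p1⊥
      [Ax]  ⊢ p1, p1⊥
    [Ax]  ⊢ p1, p1⊥

Result: YES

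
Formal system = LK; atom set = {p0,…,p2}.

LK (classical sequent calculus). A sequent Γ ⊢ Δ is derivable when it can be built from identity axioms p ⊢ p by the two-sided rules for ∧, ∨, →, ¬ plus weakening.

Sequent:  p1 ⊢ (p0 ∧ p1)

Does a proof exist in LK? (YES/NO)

Enumerate valuations to refute Γ ⊢ Δ:
  v=000: Γ:[p1=F] Δ:[(p0 ∧ p1)=F] refutes=False
  v=001: Γ:[p1=F] Δ:[(p0 ∧ p1)=F] refutes=False
  v=010: Γ:[p1=T] Δ:[(p0 ∧ p1)=F] refutes=True  ← countermodel

Result: NO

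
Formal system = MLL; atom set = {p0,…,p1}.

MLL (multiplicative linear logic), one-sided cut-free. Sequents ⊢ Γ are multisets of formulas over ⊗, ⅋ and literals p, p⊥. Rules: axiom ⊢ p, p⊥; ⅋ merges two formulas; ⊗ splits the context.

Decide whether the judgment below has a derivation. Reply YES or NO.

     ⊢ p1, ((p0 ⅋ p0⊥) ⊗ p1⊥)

Proof tree:
[⊗]  ⊢ p1, ((p0 ⅋ p0⊥) ⊗ p1⊥)
  [⅋]  ⊢ (p0 ⅋ p0⊥)
    [Ax]  ⊢ p0, p0⊥
  [Ax]  ⊢ p1, p1⊥

Result: YES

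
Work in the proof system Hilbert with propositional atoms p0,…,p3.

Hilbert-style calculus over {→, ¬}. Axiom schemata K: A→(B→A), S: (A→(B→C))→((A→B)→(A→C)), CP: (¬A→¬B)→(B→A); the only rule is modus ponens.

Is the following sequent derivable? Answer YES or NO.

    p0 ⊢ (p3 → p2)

Search for a countermodel by truth-table:
  v=0000: Γ:[p0=F] Δ:[(p3 → p2)=T] refutes=False
  v=0001: Γ:[p0=F] Δ:[(p3 → p2)=F] refutes=False
  v=0010: Γ:[p0=F] Δ:[(p3 → p2)=T] refutes=False
  v=0011: Γ:[p0=F] Δ:[(p3 → p2)=T] refutes=False
  v=0100: Γ:[p0=F] Δ:[(p3 → p2)=T] refutes=False
  v=0101: Γ:[p0=F] Δ:[(p3 → p2)=F] refutes=False
  v=0110: Γ:[p0=F] Δ:[(p3 → p2)=T] refutes=False
  v=0111: Γ:[p0=F] Δ:[(p3 → p2)=T] refutes=False
  v=1000: Γ:[p0=T] Δ:[(p3 → p2)=T] refutes=False
  v=1001: Γ:[p0=T] Δ:[(p3 → p2)=F] refutes=True  ← countermodel

Result: NO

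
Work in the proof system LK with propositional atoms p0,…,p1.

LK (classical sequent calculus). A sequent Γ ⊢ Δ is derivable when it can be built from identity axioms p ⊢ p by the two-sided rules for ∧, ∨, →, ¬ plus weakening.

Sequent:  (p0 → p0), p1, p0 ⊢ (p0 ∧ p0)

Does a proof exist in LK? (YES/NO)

Derivation trace:
[∧R] (p0 → p0), p1, p0 ⊢ (p0 ∧ p0)
  [WL] p0, (p0 → p0), p1 ⊢ p0
    [→L] p0, (p0 → p0) ⊢ p0
      [Ax] p0 ⊢ p0
      [Ax] p0 ⊢ p0
  [Ax] p0 ⊢ p0

Result: YES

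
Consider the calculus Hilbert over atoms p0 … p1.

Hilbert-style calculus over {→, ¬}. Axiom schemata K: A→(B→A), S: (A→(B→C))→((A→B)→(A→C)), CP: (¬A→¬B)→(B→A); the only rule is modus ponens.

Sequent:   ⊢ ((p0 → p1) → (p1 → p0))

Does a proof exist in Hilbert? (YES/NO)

Enumerate valuations to refute Γ ⊢ Δ:
  v=00: Γ:[] Δ:[((p0 → p1) → (p1 → p0))=T] refutes=False
  v=01: Γ:[] Δ:[((p0 → p1) → (p1 → p0))=F] refutes=True  ← countermodel

Result: NO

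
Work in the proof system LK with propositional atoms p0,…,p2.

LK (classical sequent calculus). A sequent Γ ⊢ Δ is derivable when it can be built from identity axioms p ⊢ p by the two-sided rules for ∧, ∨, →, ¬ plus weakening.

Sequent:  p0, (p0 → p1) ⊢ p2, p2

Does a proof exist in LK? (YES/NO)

Search for a countermodel by truth-table:
  v=000: Γ:[p0=F, (p0 → p1)=T] Δ:[p2=F, p2=F] refutes=False
  v=001: Γ:[p0=F, (p0 → p1)=T] Δ:[p2=T, p2=T] refutes=False
  v=010: Γ:[p0=F, (p0 → p1)=T] Δ:[p2=F, p2=F] refutes=False
  v=011: Γ:[p0=F, (p0 → p1)=T] Δ:[p2=T, p2=T] refutes=False
  v=100: Γ:[p0=T, (p0 → p1)=F] Δ:[p2=F, p2=F] refutes=False
  v=101: Γ:[p0=T, (p0 → p1)=F] Δ:[p2=T, p2=T] refutes=False
  v=110: Γ:[p0=T, (p0 → p1)=T] Δ:[p2=F, p2=F] refutes=True  ← countermodel

Result: NO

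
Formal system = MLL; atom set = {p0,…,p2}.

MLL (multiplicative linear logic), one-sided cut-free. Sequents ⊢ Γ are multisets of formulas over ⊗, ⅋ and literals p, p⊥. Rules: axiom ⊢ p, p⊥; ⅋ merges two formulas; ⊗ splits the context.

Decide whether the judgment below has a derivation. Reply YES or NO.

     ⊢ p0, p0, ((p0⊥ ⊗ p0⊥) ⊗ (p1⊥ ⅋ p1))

Derivation (root first):
[⊗]  ⊢ p0, p0, ((p0⊥ ⊗ p0⊥) ⊗ (p1⊥ ⅋ p1))
  [⊗]  ⊢ p0, p0, (p0⊥ ⊗ p0⊥)
    [Ax]  ⊢ p0, p0⊥
    [Ax]  ⊢ p0, p0⊥
  [⅋]  ⊢ (p1⊥ ⅋ p1)
    [Ax]  ⊢ p1, p1⊥

Result: YES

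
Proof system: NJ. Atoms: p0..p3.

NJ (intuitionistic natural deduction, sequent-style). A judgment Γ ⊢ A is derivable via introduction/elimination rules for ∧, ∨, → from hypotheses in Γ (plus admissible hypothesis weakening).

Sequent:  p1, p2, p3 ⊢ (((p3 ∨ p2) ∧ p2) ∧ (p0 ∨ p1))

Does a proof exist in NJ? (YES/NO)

Derivation trace:
[∧I] p1, p2, p3 ⊢ (((p3 ∨ p2) ∧ p2) ∧ (p0 ∨ p1))
  [∧I] p2, p3 ⊢ ((p3 ∨ p2) ∧ p2)
    [∨I₂] p2 ⊢ (p3 ∨ p2)
      [Ax] p2 ⊢ p2
    [Wk] p2, p3 ⊢ p2
      [Ax] p2 ⊢ p2
  [∨I₂] p1 ⊢ (p0 ∨ p1)
    [Ax] p1 ⊢ p1

Result: YES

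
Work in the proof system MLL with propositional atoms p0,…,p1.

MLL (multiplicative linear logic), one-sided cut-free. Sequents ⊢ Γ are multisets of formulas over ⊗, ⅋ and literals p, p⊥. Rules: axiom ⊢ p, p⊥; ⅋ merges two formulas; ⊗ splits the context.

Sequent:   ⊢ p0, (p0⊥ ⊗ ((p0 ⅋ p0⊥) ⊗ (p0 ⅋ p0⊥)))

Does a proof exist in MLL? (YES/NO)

Derivation (root first):
[⊗]  ⊢ p0, (p0⊥ ⊗ ((p0 ⅋ p0⊥) ⊗ (p0 ⅋ p0⊥)))
  [Ax]  ⊢ p0, p0⊥
  [⊗]  ⊢ ((p0 ⅋ p0⊥) ⊗ (p0 ⅋ p0⊥))
    [⅋]  ⊢ (p0 ⅋ p0⊥)
      [Ax]  ⊢ p0, p0⊥
    [⅋]  ⊢ (p0 ⅋ p0⊥)
      [Ax]  ⊢ p0, p0⊥

Result: YES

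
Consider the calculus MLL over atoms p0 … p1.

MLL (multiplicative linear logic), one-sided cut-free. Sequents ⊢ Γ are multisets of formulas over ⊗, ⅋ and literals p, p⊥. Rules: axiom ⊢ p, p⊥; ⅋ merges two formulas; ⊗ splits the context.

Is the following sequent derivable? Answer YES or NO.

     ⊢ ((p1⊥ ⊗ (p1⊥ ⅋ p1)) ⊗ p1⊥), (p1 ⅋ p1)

Proof tree:
[⅋]  ⊢ ((p1⊥ ⊗ (p1⊥ ⅋ p1)) ⊗ p1⊥), (p1 ⅋ p1)
  [⊗]  ⊢ p1, p1, ((p1⊥ ⊗ (p1⊥ ⅋ p1)) ⊗ p1⊥)
    [⊗]  ⊢ p1, (p1⊥ ⊗ (p1⊥ ⅋ p1))
      [Ax]  ⊢ p1, p1⊥
      [⅋]  ⊢ (p1⊥ ⅋ p1)
        [Ax]  ⊢ p1, p1⊥
    [Ax]  ⊢ p1, p1⊥

Result: YES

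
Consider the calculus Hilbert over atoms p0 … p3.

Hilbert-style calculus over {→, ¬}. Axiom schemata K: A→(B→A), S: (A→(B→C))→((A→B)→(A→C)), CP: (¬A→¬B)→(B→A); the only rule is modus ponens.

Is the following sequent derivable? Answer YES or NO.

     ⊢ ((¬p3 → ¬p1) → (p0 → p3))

Enumerate valuations to refute Γ ⊢ Δ:
  v=0000: Γ:[] Δ:[((¬p3 → ¬p1) → (p0 → p3))=T] refutes=False
  v=0001: Γ:[] Δ:[((¬p3 → ¬p1) → (p0 → p3))=T] refutes=False
  v=0010: Γ:[] Δ:[((¬p3 → ¬p1) → (p0 → p3))=T] refutes=False
  v=0011: Γ:[] Δ:[((¬p3 → ¬p1) → (p0 → p3))=T] refutes=False
  v=0100: Γ:[] Δ:[((¬p3 → ¬p1) → (p0 → p3))=T] refutes=False
  v=0101: Γ:[] Δ:[((¬p3 → ¬p1) → (p0 → p3))=T] refutes=False
  v=0110: Γ:[] Δ:[((¬p3 → ¬p1) → (p0 → p3))=T] refutes=False
  v=0111: Γ:[] Δ:[((¬p3 → ¬p1) → (p0 → p3))=T] refutes=False
  v=1000: Γ:[] Δ:[((¬p3 → ¬p1) → (p0 → p3))=F] refutes=True  ← countermodel

Result: NO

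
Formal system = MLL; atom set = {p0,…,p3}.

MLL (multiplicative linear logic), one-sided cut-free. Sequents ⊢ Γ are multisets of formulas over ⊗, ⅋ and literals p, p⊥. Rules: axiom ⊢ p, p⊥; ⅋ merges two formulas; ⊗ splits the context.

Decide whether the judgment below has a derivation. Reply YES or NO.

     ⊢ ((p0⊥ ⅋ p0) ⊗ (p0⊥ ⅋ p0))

Derivation (root first):
[⊗]  ⊢ ((p0⊥ ⅋ p0) ⊗ (p0⊥ ⅋ p0))
  [⅋]  ⊢ (p0⊥ ⅋ p0)
    [Ax]  ⊢ p0, p0⊥
  [⅋]  ⊢ (p0⊥ ⅋ p0)
    [Ax]  ⊢ p0, p0⊥

Result: YES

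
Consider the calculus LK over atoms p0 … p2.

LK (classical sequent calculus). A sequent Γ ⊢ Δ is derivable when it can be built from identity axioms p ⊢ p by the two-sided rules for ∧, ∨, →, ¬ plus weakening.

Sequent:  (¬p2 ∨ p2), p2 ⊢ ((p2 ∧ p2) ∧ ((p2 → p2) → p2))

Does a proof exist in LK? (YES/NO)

Derivation trace:
[∧R] (¬p2 ∨ p2), p2 ⊢ ((p2 ∧ p2) ∧ ((p2 → p2) → p2))
  [∧R] p2 ⊢ (p2 ∧ p2)
    [Ax] p2 ⊢ p2
    [Ax] p2 ⊢ p2
  [∨L] p2, (¬p2 ∨ p2) ⊢ ((p2 → p2) → p2)
    [¬L] p2, ¬p2 ⊢ 
      [Ax] p2 ⊢ p2
    [→R] p2 ⊢ ((p2 → p2) → p2)
      [→L] p2, (p2 → p2) ⊢ p2
        [Ax] p2 ⊢ p2
        [Ax] p2 ⊢ p2

Result: YES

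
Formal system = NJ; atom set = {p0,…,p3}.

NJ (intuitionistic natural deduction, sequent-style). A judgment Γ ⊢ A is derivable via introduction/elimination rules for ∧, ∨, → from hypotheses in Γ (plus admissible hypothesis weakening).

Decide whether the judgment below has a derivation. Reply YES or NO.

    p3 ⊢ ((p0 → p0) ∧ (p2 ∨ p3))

Proof tree:
[∧I] p3 ⊢ ((p0 → p0) ∧ (p2 ∨ p3))
  [→I]  ⊢ (p0 → p0)
    [Ax] p0 ⊢ p0
  [∨I₂] p3 ⊢ (p2 ∨ p3)
    [Ax] p3 ⊢ p3

Result: YES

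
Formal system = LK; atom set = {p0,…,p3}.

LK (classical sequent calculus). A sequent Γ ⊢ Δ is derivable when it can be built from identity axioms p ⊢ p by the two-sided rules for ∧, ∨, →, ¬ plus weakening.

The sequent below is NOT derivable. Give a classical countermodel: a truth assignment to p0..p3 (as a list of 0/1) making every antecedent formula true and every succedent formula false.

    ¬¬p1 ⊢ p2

Search for a countermodel by truth-table:
  v=0000: Γ:[¬¬p1=F] Δ:[p2=F] refutes=False
  v=0001: Γ:[¬¬p1=F] Δ:[p2=F] refutes=False
  v=0010: Γ:[¬¬p1=F] Δ:[p2=T] refutes=False
  v=0011: Γ:[¬¬p1=F] Δ:[p2=T] refutes=False
  v=0100: Γ:[¬¬p1=T] Δ:[p2=F] refutes=True  ← countermodel

Result: [0, 1, 0, 0]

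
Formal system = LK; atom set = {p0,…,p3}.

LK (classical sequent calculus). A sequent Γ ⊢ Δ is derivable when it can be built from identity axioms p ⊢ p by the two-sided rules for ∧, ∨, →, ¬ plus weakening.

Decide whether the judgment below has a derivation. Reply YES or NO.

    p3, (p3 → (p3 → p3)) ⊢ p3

Derivation trace:
[→L] p3, (p3 → (p3 → p3)) ⊢ p3
  [Ax] p3 ⊢ p3
  [→L] p3, (p3 → p3) ⊢ p3
    [Ax] p3 ⊢ p3
    [Ax] p3 ⊢ p3

Result: YES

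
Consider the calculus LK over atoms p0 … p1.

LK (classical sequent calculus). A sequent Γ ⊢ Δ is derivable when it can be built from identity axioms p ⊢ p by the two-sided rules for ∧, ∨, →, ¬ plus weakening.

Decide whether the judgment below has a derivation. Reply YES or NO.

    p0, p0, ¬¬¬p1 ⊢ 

Search for a countermodel by truth-table:
  v=00: Γ:[p0=F, p0=F, ¬¬¬p1=T] Δ:[] refutes=False
  v=01: Γ:[p0=F, p0=F, ¬¬¬p1=F] Δ:[] refutes=False
  v=10: Γ:[p0=T, p0=T, ¬¬¬p1=T] Δ:[] refutes=True  ← countermodel

Result: NO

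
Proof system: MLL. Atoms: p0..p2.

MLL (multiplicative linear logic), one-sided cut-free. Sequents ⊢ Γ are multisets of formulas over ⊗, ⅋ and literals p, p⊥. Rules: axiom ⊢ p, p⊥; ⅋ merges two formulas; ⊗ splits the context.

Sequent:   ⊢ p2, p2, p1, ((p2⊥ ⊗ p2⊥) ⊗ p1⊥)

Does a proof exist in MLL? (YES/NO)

Derivation (root first):
[⊗]  ⊢ p2, p2, p1, ((p2⊥ ⊗ p2⊥) ⊗ p1⊥)
  [⊗]  ⊢ p2, p2, (p2⊥ ⊗ p2⊥)
    [Ax]  ⊢ p2, p2⊥
    [Ax]  ⊢ p2, p2⊥
  [Ax]  ⊢ p1, p1⊥

Result: YES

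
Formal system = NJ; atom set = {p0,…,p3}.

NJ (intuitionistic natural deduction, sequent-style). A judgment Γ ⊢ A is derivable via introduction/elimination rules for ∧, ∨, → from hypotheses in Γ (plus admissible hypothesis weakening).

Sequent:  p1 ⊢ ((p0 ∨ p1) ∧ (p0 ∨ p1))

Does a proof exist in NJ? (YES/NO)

Derivation (root first):
[∧I] p1 ⊢ ((p0 ∨ p1) ∧ (p0 ∨ p1))
  [∨I₂] p1 ⊢ (p0 ∨ p1)
    [Ax] p1 ⊢ p1
  [∨I₂] p1 ⊢ (p0 ∨ p1)
    [Ax] p1 ⊢ p1

Result: YES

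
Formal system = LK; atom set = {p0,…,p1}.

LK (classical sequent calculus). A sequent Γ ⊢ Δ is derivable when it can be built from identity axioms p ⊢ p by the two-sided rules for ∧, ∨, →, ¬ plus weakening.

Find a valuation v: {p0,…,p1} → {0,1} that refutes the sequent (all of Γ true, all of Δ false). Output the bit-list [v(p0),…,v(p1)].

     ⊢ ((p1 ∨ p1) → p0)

Truth-table refutation:
  v=00: Γ:[] Δ:[((p1 ∨ p1) → p0)=T] refutes=False
  v=01: Γ:[] Δ:[((p1 ∨ p1) → p0)=F] refutes=True  ← countermodel

Result: [0, 1]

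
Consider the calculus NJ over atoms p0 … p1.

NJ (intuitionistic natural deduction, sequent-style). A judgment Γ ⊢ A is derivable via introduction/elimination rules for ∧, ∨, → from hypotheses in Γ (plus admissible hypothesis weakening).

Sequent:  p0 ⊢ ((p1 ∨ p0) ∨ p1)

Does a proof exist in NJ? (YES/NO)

Derivation (root first):
[∨I₁] p0 ⊢ ((p1 ∨ p0) ∨ p1)
  [∨I₂] p0 ⊢ (p1 ∨ p0)
    [Ax] p0 ⊢ p0

Result: YES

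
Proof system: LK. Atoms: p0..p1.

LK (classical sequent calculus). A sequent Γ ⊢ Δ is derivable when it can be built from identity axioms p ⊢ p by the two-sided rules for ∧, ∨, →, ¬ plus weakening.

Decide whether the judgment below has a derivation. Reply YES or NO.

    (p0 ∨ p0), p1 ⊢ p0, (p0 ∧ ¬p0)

Derivation (root first):
[WL] (p0 ∨ p0), p1 ⊢ p0, (p0 ∧ ¬p0)
  [∧R] (p0 ∨ p0) ⊢ p0, (p0 ∧ ¬p0)
    [∨L] (p0 ∨ p0) ⊢ p0
      [Ax] p0 ⊢ p0
      [Ax] p0 ⊢ p0
    [¬R]  ⊢ p0, ¬p0
      [Ax] p0 ⊢ p0

Result: YES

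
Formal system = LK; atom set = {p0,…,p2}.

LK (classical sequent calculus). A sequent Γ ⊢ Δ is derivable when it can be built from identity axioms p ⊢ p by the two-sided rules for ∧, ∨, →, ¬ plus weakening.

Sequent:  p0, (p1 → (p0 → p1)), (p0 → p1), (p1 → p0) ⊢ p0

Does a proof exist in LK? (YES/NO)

Derivation (root first):
[→L] p0, (p1 → (p0 → p1)), (p0 → p1), (p1 → p0) ⊢ p0
  [→L] (p0 → p1), p0, (p1 → (p0 → p1)) ⊢ p1
    [→L] p0, (p0 → p1) ⊢ p1
      [Ax] p0 ⊢ p0
      [Ax] p1 ⊢ p1
    [→L] p0, (p0 → p1) ⊢ p1
      [Ax] p0 ⊢ p0
      [Ax] p1 ⊢ p1
  [Ax] p0 ⊢ p0

Result: YES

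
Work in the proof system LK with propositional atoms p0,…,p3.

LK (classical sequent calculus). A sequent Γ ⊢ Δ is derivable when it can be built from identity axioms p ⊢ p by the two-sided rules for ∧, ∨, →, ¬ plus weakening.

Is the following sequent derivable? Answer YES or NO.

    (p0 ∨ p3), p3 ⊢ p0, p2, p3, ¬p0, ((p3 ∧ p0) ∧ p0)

Derivation trace:
[∧R] (p0 ∨ p3), p3 ⊢ p0, p2, p3, ¬p0, ((p3 ∧ p0) ∧ p0)
  [∧R] (p0 ∨ p3), p3 ⊢ p2, p3, (p3 ∧ p0)
    [Ax] p3 ⊢ p3
    [∨L] (p0 ∨ p3) ⊢ p2, p3, p0
      [Ax] p0 ⊢ p0
      [WR] p3 ⊢ p3, p2
        [Ax] p3 ⊢ p3
  [WR]  ⊢ p0, ¬p0, p0
    [¬R]  ⊢ p0, ¬p0
      [Ax] p0 ⊢ p0

Result: YES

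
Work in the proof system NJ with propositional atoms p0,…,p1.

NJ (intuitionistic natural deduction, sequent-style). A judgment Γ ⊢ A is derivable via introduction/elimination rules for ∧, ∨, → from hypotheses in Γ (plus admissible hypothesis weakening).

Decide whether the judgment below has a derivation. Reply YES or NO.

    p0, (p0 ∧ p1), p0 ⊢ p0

Derivation trace:
[Wk] p0, (p0 ∧ p1), p0 ⊢ p0
  [Wk] p0, (p0 ∧ p1) ⊢ p0
    [Ax] p0 ⊢ p0

Result: YES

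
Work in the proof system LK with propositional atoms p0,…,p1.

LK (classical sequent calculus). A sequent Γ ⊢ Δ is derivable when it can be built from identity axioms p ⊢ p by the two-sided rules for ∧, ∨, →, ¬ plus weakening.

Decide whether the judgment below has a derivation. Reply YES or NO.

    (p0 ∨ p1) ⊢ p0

Truth-table refutation:
  v=00: Γ:[(p0 ∨ p1)=F] Δ:[p0=F] refutes=False
  v=01: Γ:[(p0 ∨ p1)=T] Δ:[p0=F] refutes=True  ← countermodel

Result: NO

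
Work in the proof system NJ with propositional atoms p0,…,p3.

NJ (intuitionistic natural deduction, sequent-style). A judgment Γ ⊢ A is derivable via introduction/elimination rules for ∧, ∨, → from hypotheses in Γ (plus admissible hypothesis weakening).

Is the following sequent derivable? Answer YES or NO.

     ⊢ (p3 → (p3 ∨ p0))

Derivation trace:
[→I]  ⊢ (p3 → (p3 ∨ p0))
  [∨I₁] p3 ⊢ (p3 ∨ p0)
    [Ax] p3 ⊢ p3

Result: YES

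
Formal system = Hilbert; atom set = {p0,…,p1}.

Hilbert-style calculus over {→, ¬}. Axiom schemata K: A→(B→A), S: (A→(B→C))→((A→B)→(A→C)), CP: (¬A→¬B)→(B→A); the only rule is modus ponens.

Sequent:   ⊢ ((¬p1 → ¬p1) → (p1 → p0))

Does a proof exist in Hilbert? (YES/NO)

Truth-table refutation:
  v=00: Γ:[] Δ:[((¬p1 → ¬p1) → (p1 → p0))=T] refutes=False
  v=01: Γ:[] Δ:[((¬p1 → ¬p1) → (p1 → p0))=F] refutes=True  ← countermodel

Result: NO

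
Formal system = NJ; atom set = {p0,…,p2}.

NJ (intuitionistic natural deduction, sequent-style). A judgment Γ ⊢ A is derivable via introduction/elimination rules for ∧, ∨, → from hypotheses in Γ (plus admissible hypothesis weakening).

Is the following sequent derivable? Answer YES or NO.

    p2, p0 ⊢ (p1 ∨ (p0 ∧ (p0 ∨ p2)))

Derivation trace:
[∨I₂] p2, p0 ⊢ (p1 ∨ (p0 ∧ (p0 ∨ p2)))
  [∧I] p2, p0 ⊢ (p0 ∧ (p0 ∨ p2))
    [Ax] p0 ⊢ p0
    [∨I₂] p2 ⊢ (p0 ∨ p2)
      [Ax] p2 ⊢ p2

Result: YES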